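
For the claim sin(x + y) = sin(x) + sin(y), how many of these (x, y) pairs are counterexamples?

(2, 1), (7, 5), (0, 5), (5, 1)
3

Testing each pair:
(2, 1): LHS = sin(3) ≈ 0.1411, RHS = sin(1) + sin(2) ≈ 1.751 → counterexample
(7, 5): LHS = sin(12) ≈ -0.5366, RHS = sin(5) + sin(7) ≈ -0.3019 → counterexample
(0, 5): LHS = sin(5) ≈ -0.9589, RHS = sin(5) ≈ -0.9589 → satisfies claim
(5, 1): LHS = sin(6) ≈ -0.2794, RHS = sin(5) + sin(1) ≈ -0.1175 → counterexample

That makes 3 counterexamples.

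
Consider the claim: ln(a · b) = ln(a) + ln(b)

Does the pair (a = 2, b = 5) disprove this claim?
No

Substituting a = 2, b = 5:
LHS = ln(2 · 5) = ln(10) ≈ 2.303
RHS = ln(2) + ln(5) ≈ 2.303

The sides agree, so this pair does not disprove the claim.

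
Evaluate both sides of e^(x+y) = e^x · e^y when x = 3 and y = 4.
LHS = e^(3+4) = e^7 ≈ 1097
RHS = e^3 · e^4 = e^7 ≈ 1097

LHS = RHS: the two sides agree.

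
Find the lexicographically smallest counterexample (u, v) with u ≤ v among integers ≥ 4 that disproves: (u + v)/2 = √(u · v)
(u, v) = (4, 5)

Substituting (4, 5) into the claim:
LHS = (4 + 5)/2 = 9/2
RHS = √(4 · 5) = 2·√(5) ≈ 4.472

Since LHS ≠ RHS, this pair disproves the claim, and no lexicographically smaller pair (u ≤ v, integers ≥ 4) does.

For instance (10, 11) is also a counterexample (LHS = 21/2, RHS = √(110) ≈ 10.49), but it's lexicographically larger.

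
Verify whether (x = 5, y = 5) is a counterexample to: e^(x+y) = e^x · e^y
No

Substituting x = 5, y = 5:
LHS = e^(5+5) = e^10 ≈ 22026.5
RHS = e^5 · e^5 = e^10 ≈ 22026.5

The sides agree, so this pair does not disprove the claim.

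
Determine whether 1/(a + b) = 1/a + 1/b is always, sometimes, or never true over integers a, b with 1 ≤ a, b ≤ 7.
Never true

The claim fails for every pair in the range. For instance at (a, b) = (6, 6): LHS = 1/12, RHS = 1/3.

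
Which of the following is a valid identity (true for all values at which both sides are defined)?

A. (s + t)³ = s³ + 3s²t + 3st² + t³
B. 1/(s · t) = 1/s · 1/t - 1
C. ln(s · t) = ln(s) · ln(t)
A: holds — e.g. at (4, 4), both sides equal 512.
B: fails at (1, 3) — LHS = 1/3, RHS = -2/3.
C: fails at (2, 7) — LHS = ln(14) ≈ 2.639, RHS = ln(2)·ln(7) ≈ 1.349.

Answer: A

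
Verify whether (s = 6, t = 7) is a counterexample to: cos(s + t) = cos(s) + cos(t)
Yes

Substituting s = 6, t = 7:
LHS = cos(6 + 7) = cos(13) ≈ 0.9074
RHS = cos(6) + cos(7) ≈ 1.714

Since LHS ≠ RHS, this pair disproves the claim.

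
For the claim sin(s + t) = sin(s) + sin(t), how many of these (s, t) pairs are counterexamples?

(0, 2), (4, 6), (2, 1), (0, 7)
Testing each pair:
(0, 2): LHS = sin(2) ≈ 0.9093, RHS = sin(2) ≈ 0.9093 → satisfies claim
(4, 6): LHS = sin(10) ≈ -0.544, RHS = sin(4) + sin(6) ≈ -1.036 → counterexample
(2, 1): LHS = sin(3) ≈ 0.1411, RHS = sin(1) + sin(2) ≈ 1.751 → counterexample
(0, 7): LHS = sin(7) ≈ 0.657, RHS = sin(7) ≈ 0.657 → satisfies claim

That makes 2 counterexamples.

Answer: 2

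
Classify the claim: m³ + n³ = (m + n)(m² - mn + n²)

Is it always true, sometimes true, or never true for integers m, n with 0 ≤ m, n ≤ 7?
Always true

The identity holds for every pair in the range. For instance at (m, n) = (3, 6): both sides equal 243.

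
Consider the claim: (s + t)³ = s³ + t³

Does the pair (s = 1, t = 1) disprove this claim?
Substituting s = 1, t = 1:
LHS = (1 + 1)³ = 8
RHS = 1³ + 1³ = 2

Since LHS ≠ RHS, this pair disproves the claim.

Answer: Yes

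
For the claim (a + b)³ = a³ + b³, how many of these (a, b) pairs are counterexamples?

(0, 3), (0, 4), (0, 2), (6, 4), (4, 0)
Testing each pair:
(0, 3): LHS = 27, RHS = 27 → satisfies claim
(0, 4): LHS = 64, RHS = 64 → satisfies claim
(0, 2): LHS = 8, RHS = 8 → satisfies claim
(6, 4): LHS = 1000, RHS = 280 → counterexample
(4, 0): LHS = 64, RHS = 64 → satisfies claim

That makes 1 counterexample.

Answer: 1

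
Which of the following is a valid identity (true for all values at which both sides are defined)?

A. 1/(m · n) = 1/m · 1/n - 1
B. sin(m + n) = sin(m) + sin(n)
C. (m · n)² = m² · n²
A: fails at (2, 5) — LHS = 1/10, RHS = -9/10.
B: fails at (2, 2) — LHS = sin(4) ≈ -0.7568, RHS = 2·sin(2) ≈ 1.819.
C: holds — e.g. at (1, 1), both sides equal 1.

Answer: C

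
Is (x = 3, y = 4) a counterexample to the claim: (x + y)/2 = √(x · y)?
Substituting x = 3, y = 4:
LHS = (3 + 4)/2 = 7/2
RHS = √(3 · 4) = 2·√(3) ≈ 3.464

Since LHS ≠ RHS, this pair disproves the claim.

Answer: Yes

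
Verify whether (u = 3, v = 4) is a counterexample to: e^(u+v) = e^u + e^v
Substituting u = 3, v = 4:
LHS = e^(3+4) = e^7 ≈ 1097
RHS = e^3 + e^4 ≈ 74.68

Since LHS ≠ RHS, this pair disproves the claim.

Answer: Yes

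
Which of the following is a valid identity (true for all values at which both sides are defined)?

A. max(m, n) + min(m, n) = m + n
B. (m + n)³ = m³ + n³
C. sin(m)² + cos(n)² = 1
A: holds — e.g. at (1, 4), both sides equal 5.
B: fails at (1, 2) — LHS = 27, RHS = 9.
C: fails at (1, 2) — LHS = cos(2)² + sin(1)² ≈ 0.8813, RHS = 1.

Answer: A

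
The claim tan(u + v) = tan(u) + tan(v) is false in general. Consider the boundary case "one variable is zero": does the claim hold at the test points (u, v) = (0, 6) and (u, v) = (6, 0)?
At (0, 6): LHS = tan(6) ≈ -0.291, RHS = tan(6) ≈ -0.291 → equal
At (6, 0): LHS = tan(6) ≈ -0.291, RHS = tan(6) ≈ -0.291 → equal

So the claim does hold at both of these boundary points, even though it is not an identity.

Answer: Yes, holds at both test points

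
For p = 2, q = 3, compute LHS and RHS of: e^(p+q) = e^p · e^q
LHS = e^(2+3) = e^5 ≈ 148.4
RHS = e^2 · e^3 = e^5 ≈ 148.4

LHS = RHS: the two sides agree.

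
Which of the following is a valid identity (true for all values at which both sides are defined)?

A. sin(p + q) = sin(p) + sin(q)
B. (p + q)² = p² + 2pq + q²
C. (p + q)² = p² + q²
B

A: fails at (1, 1) — LHS = sin(2) ≈ 0.9093, RHS = 2·sin(1) ≈ 1.683.
B: holds — e.g. at (2, 7), both sides equal 81.
C: fails at (6, 7) — LHS = 169, RHS = 85.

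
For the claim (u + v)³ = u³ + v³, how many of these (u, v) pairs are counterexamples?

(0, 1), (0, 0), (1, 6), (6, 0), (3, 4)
Testing each pair:
(0, 1): LHS = 1, RHS = 1 → satisfies claim
(0, 0): LHS = 0, RHS = 0 → satisfies claim
(1, 6): LHS = 343, RHS = 217 → counterexample
(6, 0): LHS = 216, RHS = 216 → satisfies claim
(3, 4): LHS = 343, RHS = 91 → counterexample

That makes 2 counterexamples.

Answer: 2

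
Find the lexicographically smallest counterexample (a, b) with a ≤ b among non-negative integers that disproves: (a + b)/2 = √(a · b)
(a, b) = (0, 1)

At (0, 0): both sides equal 0, so it holds there.

Substituting (0, 1) into the claim:
LHS = (0 + 1)/2 = 1/2
RHS = √(0 · 1) = 0

Since LHS ≠ RHS, this pair disproves the claim, and no lexicographically smaller pair (a ≤ b, non-negative integers) does.

For instance (3, 5) is also a counterexample (LHS = 4, RHS = √(15) ≈ 3.873), but it's lexicographically larger.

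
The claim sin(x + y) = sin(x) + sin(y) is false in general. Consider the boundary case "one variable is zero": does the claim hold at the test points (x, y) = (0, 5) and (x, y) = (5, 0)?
At (0, 5): LHS = sin(5) ≈ -0.9589, RHS = sin(5) ≈ -0.9589 → equal
At (5, 0): LHS = sin(5) ≈ -0.9589, RHS = sin(5) ≈ -0.9589 → equal

So the claim does hold at both of these boundary points, even though it is not an identity.

Answer: Yes, holds at both test points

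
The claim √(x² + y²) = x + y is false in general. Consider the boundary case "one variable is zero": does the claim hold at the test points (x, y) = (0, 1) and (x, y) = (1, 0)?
At (0, 1): LHS = 1, RHS = 1 → equal
At (1, 0): LHS = 1, RHS = 1 → equal

So the claim does hold at both of these boundary points, even though it is not an identity.

Answer: Yes, holds at both test points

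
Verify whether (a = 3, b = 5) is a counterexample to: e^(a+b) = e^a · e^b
Substituting a = 3, b = 5:
LHS = e^(3+5) = e^8 ≈ 2981
RHS = e^3 · e^5 = e^8 ≈ 2981

The sides agree, so this pair does not disprove the claim.

Answer: No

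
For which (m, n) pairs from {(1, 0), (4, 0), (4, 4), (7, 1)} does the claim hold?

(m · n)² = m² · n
(1, 0), (4, 0), (7, 1)

Testing each pair:
(1, 0): LHS = 0, RHS = 0 → holds
(4, 0): LHS = 0, RHS = 0 → holds
(4, 4): LHS = 256, RHS = 64 → fails
(7, 1): LHS = 49, RHS = 49 → holds

3 of 4 pairs satisfy the claim.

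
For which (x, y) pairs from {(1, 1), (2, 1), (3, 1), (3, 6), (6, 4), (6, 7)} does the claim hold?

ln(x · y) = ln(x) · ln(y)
Testing each pair:
(1, 1): LHS = 0, RHS = 0 → holds
(2, 1): LHS = ln(2) ≈ 0.6931, RHS = 0 → fails
(3, 1): LHS = ln(3) ≈ 1.099, RHS = 0 → fails
(3, 6): LHS = ln(18) ≈ 2.89, RHS = ln(3)·ln(6) ≈ 1.968 → fails
(6, 4): LHS = ln(24) ≈ 3.178, RHS = ln(4)·ln(6) ≈ 2.484 → fails
(6, 7): LHS = ln(42) ≈ 3.738, RHS = ln(6)·ln(7) ≈ 3.487 → fails

1 of 6 pairs satisfies the claim.

Answer: (1, 1)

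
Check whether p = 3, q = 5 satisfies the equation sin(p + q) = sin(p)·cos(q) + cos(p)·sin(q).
Holds

Substituting p = 3, q = 5:

LHS = sin(3 + 5) = sin(8) ≈ 0.9894
RHS = sin(3)·cos(5) + cos(3)·sin(5) = sin(3)·cos(5) + sin(5)·cos(3) ≈ 0.9894

LHS = RHS, so the equation holds at this point.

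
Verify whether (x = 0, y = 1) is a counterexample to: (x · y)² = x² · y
No

Substituting x = 0, y = 1:
LHS = (0 · 1)² = 0
RHS = 0² · 1 = 0

The sides agree, so this pair does not disprove the claim.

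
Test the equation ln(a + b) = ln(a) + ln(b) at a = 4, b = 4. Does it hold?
Substituting a = 4, b = 4:

LHS = ln(4 + 4) = ln(8) ≈ 2.079
RHS = ln(4) + ln(4) = 2·ln(4) ≈ 2.773

LHS ≠ RHS, so the equation does not hold at this point.

Answer: Fails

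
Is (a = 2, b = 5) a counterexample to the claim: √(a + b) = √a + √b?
Substituting a = 2, b = 5:
LHS = √(2 + 5) = √(7) ≈ 2.646
RHS = √2 + √5 = √(2) + √(5) ≈ 3.65

Since LHS ≠ RHS, this pair disproves the claim.

Answer: Yes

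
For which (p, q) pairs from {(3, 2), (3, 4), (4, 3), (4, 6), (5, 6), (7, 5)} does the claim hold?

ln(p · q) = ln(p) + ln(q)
All pairs

Testing each pair:
(3, 2): LHS = ln(6) ≈ 1.792, RHS = ln(2) + ln(3) ≈ 1.792 → holds
(3, 4): LHS = ln(12) ≈ 2.485, RHS = ln(3) + ln(4) ≈ 2.485 → holds
(4, 3): LHS = ln(12) ≈ 2.485, RHS = ln(3) + ln(4) ≈ 2.485 → holds
(4, 6): LHS = ln(24) ≈ 3.178, RHS = ln(4) + ln(6) ≈ 3.178 → holds
(5, 6): LHS = ln(30) ≈ 3.401, RHS = ln(5) + ln(6) ≈ 3.401 → holds
(7, 5): LHS = ln(35) ≈ 3.555, RHS = ln(5) + ln(7) ≈ 3.555 → holds

Every pair satisfies the claim.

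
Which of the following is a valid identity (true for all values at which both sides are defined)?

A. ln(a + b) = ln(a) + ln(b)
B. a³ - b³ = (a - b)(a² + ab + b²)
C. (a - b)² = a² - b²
A: fails at (1, 2) — LHS = ln(3) ≈ 1.099, RHS = ln(2) ≈ 0.6931.
B: holds — e.g. at (3, 4), both sides equal -37.
C: fails at (2, 5) — LHS = 9, RHS = -21.

Answer: B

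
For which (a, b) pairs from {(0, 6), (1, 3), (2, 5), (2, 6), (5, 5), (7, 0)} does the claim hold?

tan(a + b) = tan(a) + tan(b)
(0, 6), (7, 0)

Testing each pair:
(0, 6): LHS = tan(6) ≈ -0.291, RHS = tan(6) ≈ -0.291 → holds
(1, 3): LHS = tan(4) ≈ 1.158, RHS = tan(3) + tan(1) ≈ 1.415 → fails
(2, 5): LHS = tan(7) ≈ 0.8714, RHS = tan(5) + tan(2) ≈ -5.566 → fails
(2, 6): LHS = tan(8) ≈ -6.8, RHS = tan(2) + tan(6) ≈ -2.476 → fails
(5, 5): LHS = tan(10) ≈ 0.6484, RHS = 2·tan(5) ≈ -6.761 → fails
(7, 0): LHS = tan(7) ≈ 0.8714, RHS = tan(7) ≈ 0.8714 → holds

2 of 6 pairs satisfy the claim.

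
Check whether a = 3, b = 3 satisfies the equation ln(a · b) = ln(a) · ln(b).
Substituting a = 3, b = 3:

LHS = ln(3 · 3) = ln(9) ≈ 2.197
RHS = ln(3) · ln(3) = ln(3)² ≈ 1.207

LHS ≠ RHS, so the equation does not hold at this point.

Answer: Fails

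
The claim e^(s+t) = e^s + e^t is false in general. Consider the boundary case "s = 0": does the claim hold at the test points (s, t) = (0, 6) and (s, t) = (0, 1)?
At (0, 6): LHS = e^6 ≈ 403.4 ≠ RHS = 1 + e^6 ≈ 404.4
At (0, 1): LHS = e ≈ 2.718 ≠ RHS = 1 + e ≈ 3.718

Answer: No, fails at both test points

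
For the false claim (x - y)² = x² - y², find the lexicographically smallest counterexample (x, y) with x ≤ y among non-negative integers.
At (0, 0): both sides equal 0, so it holds there.

Substituting (0, 1) into the claim:
LHS = (0 - 1)² = 1
RHS = 0² - 1² = -1

Since LHS ≠ RHS, this pair disproves the claim, and no lexicographically smaller pair (x ≤ y, non-negative integers) does.

For instance (5, 7) is also a counterexample (LHS = 4, RHS = -24), but it's lexicographically larger.

Answer: (x, y) = (0, 1)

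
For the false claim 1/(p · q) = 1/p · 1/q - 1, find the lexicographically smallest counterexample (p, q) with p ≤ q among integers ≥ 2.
(p, q) = (2, 2)

Substituting (2, 2) into the claim:
LHS = 1/(2 · 2) = 1/4
RHS = 1/2 · 1/2 - 1 = -3/4

Since LHS ≠ RHS, this pair disproves the claim, and no lexicographically smaller pair (p ≤ q, integers ≥ 2) does.

For instance (4, 4) is also a counterexample (LHS = 1/16, RHS = -15/16), but it's lexicographically larger.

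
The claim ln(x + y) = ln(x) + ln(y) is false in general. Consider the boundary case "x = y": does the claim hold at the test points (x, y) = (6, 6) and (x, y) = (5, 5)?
No, fails at both test points

At (6, 6): LHS = ln(12) ≈ 2.485 ≠ RHS = 2·ln(6) ≈ 3.584
At (5, 5): LHS = ln(10) ≈ 2.303 ≠ RHS = 2·ln(5) ≈ 3.219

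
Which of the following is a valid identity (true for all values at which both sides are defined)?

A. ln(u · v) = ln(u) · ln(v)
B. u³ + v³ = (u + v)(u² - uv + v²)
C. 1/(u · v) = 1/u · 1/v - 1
A: fails at (2, 3) — LHS = ln(6) ≈ 1.792, RHS = ln(2)·ln(3) ≈ 0.7615.
B: holds — e.g. at (4, 5), both sides equal 189.
C: fails at (1, 4) — LHS = 1/4, RHS = -3/4.

Answer: B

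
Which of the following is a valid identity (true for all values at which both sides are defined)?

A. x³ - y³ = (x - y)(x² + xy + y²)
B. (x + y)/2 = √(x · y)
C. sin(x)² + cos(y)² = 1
A

A: holds — e.g. at (2, 3), both sides equal -19.
B: fails at (2, 7) — LHS = 9/2, RHS = √(14) ≈ 3.742.
C: fails at (6, 7) — LHS = sin(6)² + cos(7)² ≈ 0.6464, RHS = 1.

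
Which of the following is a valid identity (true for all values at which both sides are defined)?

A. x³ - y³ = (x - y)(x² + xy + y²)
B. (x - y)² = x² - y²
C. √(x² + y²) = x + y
A

A: holds — e.g. at (2, 7), both sides equal -335.
B: fails at (6, 7) — LHS = 1, RHS = -13.
C: fails at (2, 7) — LHS = √(53) ≈ 7.28, RHS = 9.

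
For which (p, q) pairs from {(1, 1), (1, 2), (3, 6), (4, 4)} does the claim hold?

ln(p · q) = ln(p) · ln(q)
(1, 1)

Testing each pair:
(1, 1): LHS = 0, RHS = 0 → holds
(1, 2): LHS = ln(2) ≈ 0.6931, RHS = 0 → fails
(3, 6): LHS = ln(18) ≈ 2.89, RHS = ln(3)·ln(6) ≈ 1.968 → fails
(4, 4): LHS = ln(16) ≈ 2.773, RHS = ln(4)² ≈ 1.922 → fails

1 of 4 pairs satisfies the claim.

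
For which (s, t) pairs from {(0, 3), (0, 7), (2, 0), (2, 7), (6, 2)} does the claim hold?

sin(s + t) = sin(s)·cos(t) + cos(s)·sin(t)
All pairs

Testing each pair:
(0, 3): LHS = sin(3) ≈ 0.1411, RHS = sin(3) ≈ 0.1411 → holds
(0, 7): LHS = sin(7) ≈ 0.657, RHS = sin(7) ≈ 0.657 → holds
(2, 0): LHS = sin(2) ≈ 0.9093, RHS = sin(2) ≈ 0.9093 → holds
(2, 7): LHS = sin(9) ≈ 0.4121, RHS = sin(7)·cos(2) + sin(2)·cos(7) ≈ 0.4121 → holds
(6, 2): LHS = sin(8) ≈ 0.9894, RHS = sin(6)·cos(2) + sin(2)·cos(6) ≈ 0.9894 → holds

Every pair satisfies the claim.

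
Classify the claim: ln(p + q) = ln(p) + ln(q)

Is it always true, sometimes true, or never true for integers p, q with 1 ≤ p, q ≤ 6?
Sometimes true

It holds at (p, q) = (2, 2) (both sides equal ln(4) ≈ 1.386), but fails at (p, q) = (1, 4) (LHS = ln(5) ≈ 1.609, RHS = ln(4) ≈ 1.386).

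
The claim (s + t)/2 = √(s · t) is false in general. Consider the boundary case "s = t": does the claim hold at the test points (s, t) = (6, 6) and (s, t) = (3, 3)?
At (6, 6): LHS = 6, RHS = 6 → equal
At (3, 3): LHS = 3, RHS = 3 → equal

So the claim does hold at both of these boundary points, even though it is not an identity.

Answer: Yes, holds at both test points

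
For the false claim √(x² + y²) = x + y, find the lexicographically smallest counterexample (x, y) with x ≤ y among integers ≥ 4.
(x, y) = (4, 4)

Substituting (4, 4) into the claim:
LHS = √(4² + 4²) = 4·√(2) ≈ 5.657
RHS = 4 + 4 = 8

Since LHS ≠ RHS, this pair disproves the claim, and no lexicographically smaller pair (x ≤ y, integers ≥ 4) does.

For instance (4, 11) is also a counterexample (LHS = √(137) ≈ 11.7, RHS = 15), but it's lexicographically larger.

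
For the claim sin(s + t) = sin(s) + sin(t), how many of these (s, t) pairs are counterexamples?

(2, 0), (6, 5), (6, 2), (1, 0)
2

Testing each pair:
(2, 0): LHS = sin(2) ≈ 0.9093, RHS = sin(2) ≈ 0.9093 → satisfies claim
(6, 5): LHS = sin(11) ≈ -1, RHS = sin(5) + sin(6) ≈ -1.238 → counterexample
(6, 2): LHS = sin(8) ≈ 0.9894, RHS = sin(6) + sin(2) ≈ 0.6299 → counterexample
(1, 0): LHS = sin(1) ≈ 0.8415, RHS = sin(1) ≈ 0.8415 → satisfies claim

That makes 2 counterexamples.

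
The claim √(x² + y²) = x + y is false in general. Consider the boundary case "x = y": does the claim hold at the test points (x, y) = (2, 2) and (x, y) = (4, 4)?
No, fails at both test points

At (2, 2): LHS = 2·√(2) ≈ 2.828 ≠ RHS = 4
At (4, 4): LHS = 4·√(2) ≈ 5.657 ≠ RHS = 8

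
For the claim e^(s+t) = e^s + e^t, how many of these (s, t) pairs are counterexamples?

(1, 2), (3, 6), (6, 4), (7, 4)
Testing each pair:
(1, 2): LHS = e^3 ≈ 20.09, RHS = e + e^2 ≈ 10.11 → counterexample
(3, 6): LHS = e^9 ≈ 8103, RHS = e^3 + e^6 ≈ 423.5 → counterexample
(6, 4): LHS = e^10 ≈ 22026.5, RHS = e^4 + e^6 ≈ 458 → counterexample
(7, 4): LHS = e^11 ≈ 59874.1, RHS = e^4 + e^7 ≈ 1151 → counterexample

That makes 4 counterexamples.

Answer: 4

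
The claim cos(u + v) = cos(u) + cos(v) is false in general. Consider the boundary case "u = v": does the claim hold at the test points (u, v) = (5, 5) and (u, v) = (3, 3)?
At (5, 5): LHS = cos(10) ≈ -0.8391 ≠ RHS = 2·cos(5) ≈ 0.5673
At (3, 3): LHS = cos(6) ≈ 0.9602 ≠ RHS = 2·cos(3) ≈ -1.98

Answer: No, fails at both test points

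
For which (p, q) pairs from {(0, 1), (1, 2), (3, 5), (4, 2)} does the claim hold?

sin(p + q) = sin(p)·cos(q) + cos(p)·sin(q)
Testing each pair:
(0, 1): LHS = sin(1) ≈ 0.8415, RHS = sin(1) ≈ 0.8415 → holds
(1, 2): LHS = sin(3) ≈ 0.1411, RHS = sin(1)·cos(2) + sin(2)·cos(1) ≈ 0.1411 → holds
(3, 5): LHS = sin(8) ≈ 0.9894, RHS = sin(3)·cos(5) + sin(5)·cos(3) ≈ 0.9894 → holds
(4, 2): LHS = sin(6) ≈ -0.2794, RHS = sin(2)·cos(4) + sin(4)·cos(2) ≈ -0.2794 → holds

Every pair satisfies the claim.

Answer: All pairs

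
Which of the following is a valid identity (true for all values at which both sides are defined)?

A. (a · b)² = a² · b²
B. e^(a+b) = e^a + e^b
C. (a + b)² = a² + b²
A: holds — e.g. at (3, 5), both sides equal 225.
B: fails at (2, 7) — LHS = e^9 ≈ 8103, RHS = e^2 + e^7 ≈ 1104.
C: fails at (6, 7) — LHS = 169, RHS = 85.

Answer: A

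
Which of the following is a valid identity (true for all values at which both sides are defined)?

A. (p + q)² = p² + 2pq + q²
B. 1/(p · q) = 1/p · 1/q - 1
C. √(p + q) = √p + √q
A: holds — e.g. at (4, 4), both sides equal 64.
B: fails at (1, 5) — LHS = 1/5, RHS = -4/5.
C: fails at (2, 4) — LHS = √(6) ≈ 2.449, RHS = √(2) + 2 ≈ 3.414.

Answer: A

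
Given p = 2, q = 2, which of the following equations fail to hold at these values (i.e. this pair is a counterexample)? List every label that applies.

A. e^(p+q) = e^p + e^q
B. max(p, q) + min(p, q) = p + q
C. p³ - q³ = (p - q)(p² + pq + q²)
Evaluating each claim at the given values:
A. LHS = e^4 ≈ 54.6, RHS = 2·e^2 ≈ 14.78 → fails here (LHS ≠ RHS)
B. LHS = 4, RHS = 4 → holds here (LHS = RHS)
C. LHS = 0, RHS = 0 → holds here (LHS = RHS)

Answer: A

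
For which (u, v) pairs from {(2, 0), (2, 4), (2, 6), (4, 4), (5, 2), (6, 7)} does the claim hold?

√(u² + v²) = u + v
Testing each pair:
(2, 0): LHS = 2, RHS = 2 → holds
(2, 4): LHS = 2·√(5) ≈ 4.472, RHS = 6 → fails
(2, 6): LHS = 2·√(10) ≈ 6.325, RHS = 8 → fails
(4, 4): LHS = 4·√(2) ≈ 5.657, RHS = 8 → fails
(5, 2): LHS = √(29) ≈ 5.385, RHS = 7 → fails
(6, 7): LHS = √(85) ≈ 9.22, RHS = 13 → fails

1 of 6 pairs satisfies the claim.

Answer: (2, 0)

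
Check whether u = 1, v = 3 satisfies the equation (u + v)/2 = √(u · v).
Substituting u = 1, v = 3:

LHS = (1 + 3)/2 = 2
RHS = √(1 · 3) = √(3) ≈ 1.732

LHS ≠ RHS, so the equation does not hold at this point.

Answer: Fails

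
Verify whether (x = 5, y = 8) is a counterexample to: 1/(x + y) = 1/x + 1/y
Yes

Substituting x = 5, y = 8:
LHS = 1/(5 + 8) = 1/13
RHS = 1/5 + 1/8 = 13/40

Since LHS ≠ RHS, this pair disproves the claim.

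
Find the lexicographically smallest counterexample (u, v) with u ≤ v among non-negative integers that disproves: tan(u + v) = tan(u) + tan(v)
At (0, 0): both sides equal 0, so it holds there.

Substituting (1, 1) into the claim:
LHS = tan(1 + 1) = tan(2) ≈ -2.185
RHS = tan(1) + tan(1) = 2·tan(1) ≈ 3.115

Since LHS ≠ RHS, this pair disproves the claim, and no lexicographically smaller pair (u ≤ v, non-negative integers) does.

For instance (4, 5) is also a counterexample (LHS = tan(9) ≈ -0.4523, RHS = tan(5) + tan(4) ≈ -2.223), but it's lexicographically larger.

Answer: (u, v) = (1, 1)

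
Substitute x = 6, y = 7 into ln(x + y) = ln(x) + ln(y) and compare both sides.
LHS = ln(6 + 7) = ln(13) ≈ 2.565
RHS = ln(6) + ln(7) ≈ 3.738

LHS ≠ RHS (they differ by about 1.173), so the equation does not hold here.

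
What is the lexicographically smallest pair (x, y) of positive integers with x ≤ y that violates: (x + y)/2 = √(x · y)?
Substituting (1, 2) into the claim:
LHS = (1 + 2)/2 = 3/2
RHS = √(1 · 2) = √(2) ≈ 1.414

Since LHS ≠ RHS, this pair disproves the claim, and no lexicographically smaller pair (x ≤ y, positive integers) does.

For instance (3, 7) is also a counterexample (LHS = 5, RHS = √(21) ≈ 4.583), but it's lexicographically larger.

Answer: (x, y) = (1, 2)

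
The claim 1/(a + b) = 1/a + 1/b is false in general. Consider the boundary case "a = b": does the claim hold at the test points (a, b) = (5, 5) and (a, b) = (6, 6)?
At (5, 5): LHS = 1/10 ≠ RHS = 2/5
At (6, 6): LHS = 1/12 ≠ RHS = 1/3

Answer: No, fails at both test points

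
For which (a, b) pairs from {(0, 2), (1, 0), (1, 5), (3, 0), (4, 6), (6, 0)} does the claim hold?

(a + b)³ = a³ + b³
(0, 2), (1, 0), (3, 0), (6, 0)

Testing each pair:
(0, 2): LHS = 8, RHS = 8 → holds
(1, 0): LHS = 1, RHS = 1 → holds
(1, 5): LHS = 216, RHS = 126 → fails
(3, 0): LHS = 27, RHS = 27 → holds
(4, 6): LHS = 1000, RHS = 280 → fails
(6, 0): LHS = 216, RHS = 216 → holds

4 of 6 pairs satisfy the claim.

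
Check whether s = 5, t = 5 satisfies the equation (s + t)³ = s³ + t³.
Fails

Substituting s = 5, t = 5:

LHS = (5 + 5)³ = 1000
RHS = 5³ + 5³ = 250

LHS ≠ RHS, so the equation does not hold at this point.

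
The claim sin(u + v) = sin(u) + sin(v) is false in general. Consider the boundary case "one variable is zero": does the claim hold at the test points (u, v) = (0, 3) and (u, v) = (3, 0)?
At (0, 3): LHS = sin(3) ≈ 0.1411, RHS = sin(3) ≈ 0.1411 → equal
At (3, 0): LHS = sin(3) ≈ 0.1411, RHS = sin(3) ≈ 0.1411 → equal

So the claim does hold at both of these boundary points, even though it is not an identity.

Answer: Yes, holds at both test points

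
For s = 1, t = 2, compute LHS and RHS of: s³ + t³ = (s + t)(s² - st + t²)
LHS = 1³ + 2³ = 9
RHS = (1 + 2)(1² - 1·2 + 2²) = 9

LHS = RHS: the two sides agree.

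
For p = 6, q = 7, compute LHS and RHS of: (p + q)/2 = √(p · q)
LHS = (6 + 7)/2 = 13/2
RHS = √(6 · 7) = √(42) ≈ 6.481

LHS ≠ RHS (they differ by about 0.01926), so the equation does not hold here.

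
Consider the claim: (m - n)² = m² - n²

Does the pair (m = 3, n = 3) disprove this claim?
No

Substituting m = 3, n = 3:
LHS = (3 - 3)² = 0
RHS = 3² - 3² = 0

The sides agree, so this pair does not disprove the claim.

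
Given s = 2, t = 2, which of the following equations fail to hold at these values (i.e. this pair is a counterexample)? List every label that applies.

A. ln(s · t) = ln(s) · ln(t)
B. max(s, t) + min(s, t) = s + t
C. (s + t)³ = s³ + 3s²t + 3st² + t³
Evaluating each claim at the given values:
A. LHS = ln(4) ≈ 1.386, RHS = ln(2)² ≈ 0.4805 → fails here (LHS ≠ RHS)
B. LHS = 4, RHS = 4 → holds here (LHS = RHS)
C. LHS = 64, RHS = 64 → holds here (LHS = RHS)

Answer: A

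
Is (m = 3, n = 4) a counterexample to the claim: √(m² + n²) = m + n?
Yes

Substituting m = 3, n = 4:
LHS = √(3² + 4²) = 5
RHS = 3 + 4 = 7

Since LHS ≠ RHS, this pair disproves the claim.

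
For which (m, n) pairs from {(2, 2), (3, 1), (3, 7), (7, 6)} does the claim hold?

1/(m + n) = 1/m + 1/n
Testing each pair:
(2, 2): LHS = 1/4, RHS = 1 → fails
(3, 1): LHS = 1/4, RHS = 4/3 → fails
(3, 7): LHS = 1/10, RHS = 10/21 → fails
(7, 6): LHS = 1/13, RHS = 13/42 → fails

No pair satisfies the claim.

Answer: None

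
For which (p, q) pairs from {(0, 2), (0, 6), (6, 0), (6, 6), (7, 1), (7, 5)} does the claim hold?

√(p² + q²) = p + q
(0, 2), (0, 6), (6, 0)

Testing each pair:
(0, 2): LHS = 2, RHS = 2 → holds
(0, 6): LHS = 6, RHS = 6 → holds
(6, 0): LHS = 6, RHS = 6 → holds
(6, 6): LHS = 6·√(2) ≈ 8.485, RHS = 12 → fails
(7, 1): LHS = 5·√(2) ≈ 7.071, RHS = 8 → fails
(7, 5): LHS = √(74) ≈ 8.602, RHS = 12 → fails

3 of 6 pairs satisfy the claim.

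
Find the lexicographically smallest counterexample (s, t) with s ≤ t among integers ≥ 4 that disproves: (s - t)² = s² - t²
(s, t) = (4, 5)

Substituting (4, 5) into the claim:
LHS = (4 - 5)² = 1
RHS = 4² - 5² = -9

Since LHS ≠ RHS, this pair disproves the claim, and no lexicographically smaller pair (s ≤ t, integers ≥ 4) does.

For instance (7, 8) is also a counterexample (LHS = 1, RHS = -15), but it's lexicographically larger.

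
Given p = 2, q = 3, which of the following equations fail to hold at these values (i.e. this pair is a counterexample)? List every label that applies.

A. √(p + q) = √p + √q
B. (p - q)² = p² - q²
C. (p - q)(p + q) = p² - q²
Evaluating each claim at the given values:
A. LHS = √(5) ≈ 2.236, RHS = √(2) + √(3) ≈ 3.146 → fails here (LHS ≠ RHS)
B. LHS = 1, RHS = -5 → fails here (LHS ≠ RHS)
C. LHS = -5, RHS = -5 → holds here (LHS = RHS)

Answer: A, B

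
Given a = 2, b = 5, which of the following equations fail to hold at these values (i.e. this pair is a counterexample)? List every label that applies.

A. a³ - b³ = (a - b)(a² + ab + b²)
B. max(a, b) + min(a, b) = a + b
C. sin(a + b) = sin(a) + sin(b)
C

Evaluating each claim at the given values:
A. LHS = -117, RHS = -117 → holds here (LHS = RHS)
B. LHS = 7, RHS = 7 → holds here (LHS = RHS)
C. LHS = sin(7) ≈ 0.657, RHS = sin(5) + sin(2) ≈ -0.04963 → fails here (LHS ≠ RHS)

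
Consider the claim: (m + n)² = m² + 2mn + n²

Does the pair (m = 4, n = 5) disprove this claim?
Substituting m = 4, n = 5:
LHS = (4 + 5)² = 81
RHS = 4² + 2·4·5 + 5² = 81

The sides agree, so this pair does not disprove the claim.

Answer: No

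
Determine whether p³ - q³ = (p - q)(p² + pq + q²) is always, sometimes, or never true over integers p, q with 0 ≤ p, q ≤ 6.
The identity holds for every pair in the range. For instance at (p, q) = (3, 0): both sides equal 27.

Answer: Always true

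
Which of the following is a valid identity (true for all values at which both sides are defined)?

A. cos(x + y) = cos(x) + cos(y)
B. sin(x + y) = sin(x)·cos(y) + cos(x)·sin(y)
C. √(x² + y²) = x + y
A: fails at (5, 8) — LHS = cos(13) ≈ 0.9074, RHS = cos(8) + cos(5) ≈ 0.1382.
B: holds — e.g. at (5, 8), both sides equal sin(13) ≈ 0.4202.
C: fails at (1, 1) — LHS = √(2) ≈ 1.414, RHS = 2.

Answer: B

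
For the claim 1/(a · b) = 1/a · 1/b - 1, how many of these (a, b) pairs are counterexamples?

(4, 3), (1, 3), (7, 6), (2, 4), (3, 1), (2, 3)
6

Testing each pair:
(4, 3): LHS = 1/12, RHS = -11/12 → counterexample
(1, 3): LHS = 1/3, RHS = -2/3 → counterexample
(7, 6): LHS = 1/42, RHS = -41/42 → counterexample
(2, 4): LHS = 1/8, RHS = -7/8 → counterexample
(3, 1): LHS = 1/3, RHS = -2/3 → counterexample
(2, 3): LHS = 1/6, RHS = -5/6 → counterexample

That makes 6 counterexamples.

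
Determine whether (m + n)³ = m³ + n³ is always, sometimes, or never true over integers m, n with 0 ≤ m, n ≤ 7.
It holds at (m, n) = (0, 0) (both sides equal 0), but fails at (m, n) = (7, 4) (LHS = 1331, RHS = 407).

Answer: Sometimes true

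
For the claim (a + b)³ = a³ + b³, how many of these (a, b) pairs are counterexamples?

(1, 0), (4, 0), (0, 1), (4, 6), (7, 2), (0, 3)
Testing each pair:
(1, 0): LHS = 1, RHS = 1 → satisfies claim
(4, 0): LHS = 64, RHS = 64 → satisfies claim
(0, 1): LHS = 1, RHS = 1 → satisfies claim
(4, 6): LHS = 1000, RHS = 280 → counterexample
(7, 2): LHS = 729, RHS = 351 → counterexample
(0, 3): LHS = 27, RHS = 27 → satisfies claim

That makes 2 counterexamples.

Answer: 2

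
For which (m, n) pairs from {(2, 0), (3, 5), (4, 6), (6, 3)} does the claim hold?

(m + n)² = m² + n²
Testing each pair:
(2, 0): LHS = 4, RHS = 4 → holds
(3, 5): LHS = 64, RHS = 34 → fails
(4, 6): LHS = 100, RHS = 52 → fails
(6, 3): LHS = 81, RHS = 45 → fails

1 of 4 pairs satisfies the claim.

Answer: (2, 0)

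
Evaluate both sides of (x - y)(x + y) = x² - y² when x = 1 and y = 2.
LHS = (1 - 2)(1 + 2) = -3
RHS = 1² - 2² = -3

LHS = RHS: the two sides agree.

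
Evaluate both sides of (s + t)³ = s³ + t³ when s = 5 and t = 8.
LHS = (5 + 8)³ = 2197
RHS = 5³ + 8³ = 637

LHS ≠ RHS, so the equation does not hold here.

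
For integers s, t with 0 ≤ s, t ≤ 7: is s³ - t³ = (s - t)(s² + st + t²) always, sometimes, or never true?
Always true

The identity holds for every pair in the range. For instance at (s, t) = (3, 2): both sides equal 19.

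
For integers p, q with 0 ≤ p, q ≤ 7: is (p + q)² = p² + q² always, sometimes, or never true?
Sometimes true

It holds at (p, q) = (0, 4) (both sides equal 16), but fails at (p, q) = (5, 5) (LHS = 100, RHS = 50).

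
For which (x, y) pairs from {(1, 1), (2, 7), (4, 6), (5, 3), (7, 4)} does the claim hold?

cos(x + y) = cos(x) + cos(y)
None

Testing each pair:
(1, 1): LHS = cos(2) ≈ -0.4161, RHS = 2·cos(1) ≈ 1.081 → fails
(2, 7): LHS = cos(9) ≈ -0.9111, RHS = cos(2) + cos(7) ≈ 0.3378 → fails
(4, 6): LHS = cos(10) ≈ -0.8391, RHS = cos(4) + cos(6) ≈ 0.3065 → fails
(5, 3): LHS = cos(8) ≈ -0.1455, RHS = cos(3) + cos(5) ≈ -0.7063 → fails
(7, 4): LHS = cos(11) ≈ 0.004426, RHS = cos(4) + cos(7) ≈ 0.1003 → fails

No pair satisfies the claim.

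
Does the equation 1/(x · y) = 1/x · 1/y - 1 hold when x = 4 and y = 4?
Fails

Substituting x = 4, y = 4:

LHS = 1/(4 · 4) = 1/16
RHS = 1/4 · 1/4 - 1 = -15/16

LHS ≠ RHS, so the equation does not hold at this point.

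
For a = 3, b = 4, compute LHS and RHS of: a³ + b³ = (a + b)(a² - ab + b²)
LHS = 3³ + 4³ = 91
RHS = (3 + 4)(3² - 3·4 + 4²) = 91

LHS = RHS: the two sides agree.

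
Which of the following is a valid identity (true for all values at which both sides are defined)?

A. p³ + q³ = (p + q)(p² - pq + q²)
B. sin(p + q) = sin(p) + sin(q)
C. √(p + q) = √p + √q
A

A: holds — e.g. at (4, 6), both sides equal 280.
B: fails at (2, 7) — LHS = sin(9) ≈ 0.4121, RHS = sin(7) + sin(2) ≈ 1.566.
C: fails at (2, 4) — LHS = √(6) ≈ 2.449, RHS = √(2) + 2 ≈ 3.414.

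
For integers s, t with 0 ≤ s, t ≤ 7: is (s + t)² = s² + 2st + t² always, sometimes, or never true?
Always true

The identity holds for every pair in the range. For instance at (s, t) = (5, 7): both sides equal 144.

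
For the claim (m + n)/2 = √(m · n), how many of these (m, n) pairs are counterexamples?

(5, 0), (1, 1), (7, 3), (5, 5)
Testing each pair:
(5, 0): LHS = 5/2, RHS = 0 → counterexample
(1, 1): LHS = 1, RHS = 1 → satisfies claim
(7, 3): LHS = 5, RHS = √(21) ≈ 4.583 → counterexample
(5, 5): LHS = 5, RHS = 5 → satisfies claim

That makes 2 counterexamples.

Answer: 2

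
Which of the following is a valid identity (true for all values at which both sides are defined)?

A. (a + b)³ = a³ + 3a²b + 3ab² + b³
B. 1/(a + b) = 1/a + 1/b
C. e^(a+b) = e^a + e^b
A

A: holds — e.g. at (1, 5), both sides equal 216.
B: fails at (2, 4) — LHS = 1/6, RHS = 3/4.
C: fails at (4, 4) — LHS = e^8 ≈ 2981, RHS = 2·e^4 ≈ 109.2.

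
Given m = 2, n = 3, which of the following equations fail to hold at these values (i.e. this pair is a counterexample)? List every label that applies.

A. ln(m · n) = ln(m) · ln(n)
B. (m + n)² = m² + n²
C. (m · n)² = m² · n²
Evaluating each claim at the given values:
A. LHS = ln(6) ≈ 1.792, RHS = ln(2)·ln(3) ≈ 0.7615 → fails here (LHS ≠ RHS)
B. LHS = 25, RHS = 13 → fails here (LHS ≠ RHS)
C. LHS = 36, RHS = 36 → holds here (LHS = RHS)

Answer: A, B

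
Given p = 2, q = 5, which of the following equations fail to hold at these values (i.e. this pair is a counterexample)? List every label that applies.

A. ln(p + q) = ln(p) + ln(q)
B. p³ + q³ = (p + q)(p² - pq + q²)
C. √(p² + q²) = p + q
A, C

Evaluating each claim at the given values:
A. LHS = ln(7) ≈ 1.946, RHS = ln(2) + ln(5) ≈ 2.303 → fails here (LHS ≠ RHS)
B. LHS = 133, RHS = 133 → holds here (LHS = RHS)
C. LHS = √(29) ≈ 5.385, RHS = 7 → fails here (LHS ≠ RHS)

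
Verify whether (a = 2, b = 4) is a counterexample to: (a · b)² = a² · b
Substituting a = 2, b = 4:
LHS = (2 · 4)² = 64
RHS = 2² · 4 = 16

Since LHS ≠ RHS, this pair disproves the claim.

Answer: Yes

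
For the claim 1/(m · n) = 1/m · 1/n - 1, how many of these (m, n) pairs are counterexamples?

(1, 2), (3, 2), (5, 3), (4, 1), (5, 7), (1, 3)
Testing each pair:
(1, 2): LHS = 1/2, RHS = -1/2 → counterexample
(3, 2): LHS = 1/6, RHS = -5/6 → counterexample
(5, 3): LHS = 1/15, RHS = -14/15 → counterexample
(4, 1): LHS = 1/4, RHS = -3/4 → counterexample
(5, 7): LHS = 1/35, RHS = -34/35 → counterexample
(1, 3): LHS = 1/3, RHS = -2/3 → counterexample

That makes 6 counterexamples.

Answer: 6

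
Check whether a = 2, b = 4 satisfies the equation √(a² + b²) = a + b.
Substituting a = 2, b = 4:

LHS = √(2² + 4²) = 2·√(5) ≈ 4.472
RHS = 2 + 4 = 6

LHS ≠ RHS, so the equation does not hold at this point.

Answer: Fails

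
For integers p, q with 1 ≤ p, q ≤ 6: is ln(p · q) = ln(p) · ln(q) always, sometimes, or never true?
Sometimes true

It holds at (p, q) = (1, 1) (both sides equal 0), but fails at (p, q) = (6, 6) (LHS = ln(36) ≈ 3.584, RHS = ln(6)² ≈ 3.21).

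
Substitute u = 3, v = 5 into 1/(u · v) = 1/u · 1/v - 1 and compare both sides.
LHS = 1/(3 · 5) = 1/15
RHS = 1/3 · 1/5 - 1 = -14/15

LHS ≠ RHS, so the equation does not hold here.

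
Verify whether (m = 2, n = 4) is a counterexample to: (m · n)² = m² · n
Yes

Substituting m = 2, n = 4:
LHS = (2 · 4)² = 64
RHS = 2² · 4 = 16

Since LHS ≠ RHS, this pair disproves the claim.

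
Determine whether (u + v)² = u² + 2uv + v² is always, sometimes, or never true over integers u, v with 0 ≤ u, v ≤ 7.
Always true

The identity holds for every pair in the range. For instance at (u, v) = (6, 4): both sides equal 100.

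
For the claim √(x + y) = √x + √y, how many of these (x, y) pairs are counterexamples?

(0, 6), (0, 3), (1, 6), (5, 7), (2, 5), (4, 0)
Testing each pair:
(0, 6): LHS = √(6) ≈ 2.449, RHS = √(6) ≈ 2.449 → satisfies claim
(0, 3): LHS = √(3) ≈ 1.732, RHS = √(3) ≈ 1.732 → satisfies claim
(1, 6): LHS = √(7) ≈ 2.646, RHS = 1 + √(6) ≈ 3.449 → counterexample
(5, 7): LHS = 2·√(3) ≈ 3.464, RHS = √(5) + √(7) ≈ 4.882 → counterexample
(2, 5): LHS = √(7) ≈ 2.646, RHS = √(2) + √(5) ≈ 3.65 → counterexample
(4, 0): LHS = 2, RHS = 2 → satisfies claim

That makes 3 counterexamples.

Answer: 3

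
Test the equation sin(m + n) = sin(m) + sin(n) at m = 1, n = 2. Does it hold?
Substituting m = 1, n = 2:

LHS = sin(1 + 2) = sin(3) ≈ 0.1411
RHS = sin(1) + sin(2) ≈ 1.751

LHS ≠ RHS, so the equation does not hold at this point.

Answer: Fails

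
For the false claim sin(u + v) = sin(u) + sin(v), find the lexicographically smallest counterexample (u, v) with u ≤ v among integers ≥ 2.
Substituting (2, 2) into the claim:
LHS = sin(2 + 2) = sin(4) ≈ -0.7568
RHS = sin(2) + sin(2) = 2·sin(2) ≈ 1.819

Since LHS ≠ RHS, this pair disproves the claim, and no lexicographically smaller pair (u ≤ v, integers ≥ 2) does.

For instance (8, 9) is also a counterexample (LHS = sin(17) ≈ -0.9614, RHS = sin(9) + sin(8) ≈ 1.401), but it's lexicographically larger.

Answer: (u, v) = (2, 2)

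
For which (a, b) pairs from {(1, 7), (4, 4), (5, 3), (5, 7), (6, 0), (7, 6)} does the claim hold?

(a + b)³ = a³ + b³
(6, 0)

Testing each pair:
(1, 7): LHS = 512, RHS = 344 → fails
(4, 4): LHS = 512, RHS = 128 → fails
(5, 3): LHS = 512, RHS = 152 → fails
(5, 7): LHS = 1728, RHS = 468 → fails
(6, 0): LHS = 216, RHS = 216 → holds
(7, 6): LHS = 2197, RHS = 559 → fails

1 of 6 pairs satisfies the claim.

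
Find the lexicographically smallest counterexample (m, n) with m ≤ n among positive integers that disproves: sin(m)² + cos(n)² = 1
(m, n) = (1, 2)

At (1, 1): both sides equal 1, so it holds there.

Substituting (1, 2) into the claim:
LHS = sin(1)² + cos(2)² ≈ 0.8813
RHS = 1

Since LHS ≠ RHS, this pair disproves the claim, and no lexicographically smaller pair (m ≤ n, positive integers) does.

For instance (1, 7) is also a counterexample (LHS = cos(7)² + sin(1)² ≈ 1.276, RHS = 1), but it's lexicographically larger.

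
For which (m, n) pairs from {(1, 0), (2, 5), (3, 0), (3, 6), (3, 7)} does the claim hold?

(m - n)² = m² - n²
Testing each pair:
(1, 0): LHS = 1, RHS = 1 → holds
(2, 5): LHS = 9, RHS = -21 → fails
(3, 0): LHS = 9, RHS = 9 → holds
(3, 6): LHS = 9, RHS = -27 → fails
(3, 7): LHS = 16, RHS = -40 → fails

2 of 5 pairs satisfy the claim.

Answer: (1, 0), (3, 0)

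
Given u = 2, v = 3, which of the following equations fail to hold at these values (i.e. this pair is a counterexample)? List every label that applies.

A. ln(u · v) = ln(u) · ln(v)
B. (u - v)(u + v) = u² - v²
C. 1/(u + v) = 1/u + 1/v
Evaluating each claim at the given values:
A. LHS = ln(6) ≈ 1.792, RHS = ln(2)·ln(3) ≈ 0.7615 → fails here (LHS ≠ RHS)
B. LHS = -5, RHS = -5 → holds here (LHS = RHS)
C. LHS = 1/5, RHS = 5/6 → fails here (LHS ≠ RHS)

Answer: A, C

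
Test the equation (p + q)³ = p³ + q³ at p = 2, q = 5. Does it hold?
Fails

Substituting p = 2, q = 5:

LHS = (2 + 5)³ = 343
RHS = 2³ + 5³ = 133

LHS ≠ RHS, so the equation does not hold at this point.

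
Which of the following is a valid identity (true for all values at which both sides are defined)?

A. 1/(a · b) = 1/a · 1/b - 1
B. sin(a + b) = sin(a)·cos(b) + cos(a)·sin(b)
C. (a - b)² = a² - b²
B

A: fails at (1, 1) — LHS = 1, RHS = 0.
B: holds — e.g. at (2, 5), both sides equal sin(7) ≈ 0.657.
C: fails at (4, 6) — LHS = 4, RHS = -20.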